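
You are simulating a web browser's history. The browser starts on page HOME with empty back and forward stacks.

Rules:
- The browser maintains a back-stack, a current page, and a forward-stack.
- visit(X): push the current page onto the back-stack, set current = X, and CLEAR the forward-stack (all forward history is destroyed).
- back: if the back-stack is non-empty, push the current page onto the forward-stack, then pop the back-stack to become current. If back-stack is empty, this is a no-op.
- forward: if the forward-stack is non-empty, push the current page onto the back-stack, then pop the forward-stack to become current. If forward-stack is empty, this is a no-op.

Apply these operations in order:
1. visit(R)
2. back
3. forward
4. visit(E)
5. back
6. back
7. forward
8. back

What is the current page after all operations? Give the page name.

Answer: HOME

Derivation:
After 1 (visit(R)): cur=R back=1 fwd=0
After 2 (back): cur=HOME back=0 fwd=1
After 3 (forward): cur=R back=1 fwd=0
After 4 (visit(E)): cur=E back=2 fwd=0
After 5 (back): cur=R back=1 fwd=1
After 6 (back): cur=HOME back=0 fwd=2
After 7 (forward): cur=R back=1 fwd=1
After 8 (back): cur=HOME back=0 fwd=2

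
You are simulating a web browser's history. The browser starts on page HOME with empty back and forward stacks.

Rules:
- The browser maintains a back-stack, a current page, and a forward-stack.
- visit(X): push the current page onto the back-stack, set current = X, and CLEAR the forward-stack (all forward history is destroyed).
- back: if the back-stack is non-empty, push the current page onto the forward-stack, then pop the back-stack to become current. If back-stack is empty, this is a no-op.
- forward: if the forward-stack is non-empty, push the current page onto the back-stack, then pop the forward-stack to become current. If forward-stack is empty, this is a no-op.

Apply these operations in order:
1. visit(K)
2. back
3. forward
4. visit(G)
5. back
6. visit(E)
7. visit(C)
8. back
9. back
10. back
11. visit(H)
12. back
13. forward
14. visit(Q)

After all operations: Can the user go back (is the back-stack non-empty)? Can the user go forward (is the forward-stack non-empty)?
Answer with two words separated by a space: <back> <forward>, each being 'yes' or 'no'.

After 1 (visit(K)): cur=K back=1 fwd=0
After 2 (back): cur=HOME back=0 fwd=1
After 3 (forward): cur=K back=1 fwd=0
After 4 (visit(G)): cur=G back=2 fwd=0
After 5 (back): cur=K back=1 fwd=1
After 6 (visit(E)): cur=E back=2 fwd=0
After 7 (visit(C)): cur=C back=3 fwd=0
After 8 (back): cur=E back=2 fwd=1
After 9 (back): cur=K back=1 fwd=2
After 10 (back): cur=HOME back=0 fwd=3
After 11 (visit(H)): cur=H back=1 fwd=0
After 12 (back): cur=HOME back=0 fwd=1
After 13 (forward): cur=H back=1 fwd=0
After 14 (visit(Q)): cur=Q back=2 fwd=0

Answer: yes no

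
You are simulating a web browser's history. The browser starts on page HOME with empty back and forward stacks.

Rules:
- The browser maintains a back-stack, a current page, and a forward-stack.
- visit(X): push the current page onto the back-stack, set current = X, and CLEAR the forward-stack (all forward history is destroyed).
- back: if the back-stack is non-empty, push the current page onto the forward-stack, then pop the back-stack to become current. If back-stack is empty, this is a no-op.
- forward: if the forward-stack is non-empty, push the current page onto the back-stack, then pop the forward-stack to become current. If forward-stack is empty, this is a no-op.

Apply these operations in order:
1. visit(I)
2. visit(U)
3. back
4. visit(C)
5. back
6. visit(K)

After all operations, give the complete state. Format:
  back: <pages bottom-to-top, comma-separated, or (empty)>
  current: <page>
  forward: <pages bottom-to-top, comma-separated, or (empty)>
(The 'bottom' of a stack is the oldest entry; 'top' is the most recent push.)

After 1 (visit(I)): cur=I back=1 fwd=0
After 2 (visit(U)): cur=U back=2 fwd=0
After 3 (back): cur=I back=1 fwd=1
After 4 (visit(C)): cur=C back=2 fwd=0
After 5 (back): cur=I back=1 fwd=1
After 6 (visit(K)): cur=K back=2 fwd=0

Answer: back: HOME,I
current: K
forward: (empty)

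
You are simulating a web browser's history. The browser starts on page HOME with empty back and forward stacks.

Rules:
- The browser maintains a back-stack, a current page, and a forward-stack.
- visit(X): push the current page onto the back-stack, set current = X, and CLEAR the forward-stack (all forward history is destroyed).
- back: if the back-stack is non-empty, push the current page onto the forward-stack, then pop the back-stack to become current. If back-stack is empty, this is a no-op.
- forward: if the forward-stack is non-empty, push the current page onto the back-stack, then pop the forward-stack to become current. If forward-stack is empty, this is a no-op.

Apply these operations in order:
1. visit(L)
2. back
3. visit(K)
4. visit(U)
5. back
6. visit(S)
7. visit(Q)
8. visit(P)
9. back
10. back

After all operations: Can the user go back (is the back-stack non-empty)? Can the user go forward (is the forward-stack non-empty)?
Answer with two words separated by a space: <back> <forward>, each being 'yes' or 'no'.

After 1 (visit(L)): cur=L back=1 fwd=0
After 2 (back): cur=HOME back=0 fwd=1
After 3 (visit(K)): cur=K back=1 fwd=0
After 4 (visit(U)): cur=U back=2 fwd=0
After 5 (back): cur=K back=1 fwd=1
After 6 (visit(S)): cur=S back=2 fwd=0
After 7 (visit(Q)): cur=Q back=3 fwd=0
After 8 (visit(P)): cur=P back=4 fwd=0
After 9 (back): cur=Q back=3 fwd=1
After 10 (back): cur=S back=2 fwd=2

Answer: yes yes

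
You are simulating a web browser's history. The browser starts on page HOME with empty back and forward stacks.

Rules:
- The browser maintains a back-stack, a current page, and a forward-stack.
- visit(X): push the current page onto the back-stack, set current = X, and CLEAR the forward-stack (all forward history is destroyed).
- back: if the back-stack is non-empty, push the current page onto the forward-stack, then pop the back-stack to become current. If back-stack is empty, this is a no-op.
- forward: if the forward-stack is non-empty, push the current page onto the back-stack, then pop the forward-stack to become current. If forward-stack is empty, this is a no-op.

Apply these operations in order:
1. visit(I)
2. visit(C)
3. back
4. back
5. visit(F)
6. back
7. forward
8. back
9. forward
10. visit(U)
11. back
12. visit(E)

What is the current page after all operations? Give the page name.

After 1 (visit(I)): cur=I back=1 fwd=0
After 2 (visit(C)): cur=C back=2 fwd=0
After 3 (back): cur=I back=1 fwd=1
After 4 (back): cur=HOME back=0 fwd=2
After 5 (visit(F)): cur=F back=1 fwd=0
After 6 (back): cur=HOME back=0 fwd=1
After 7 (forward): cur=F back=1 fwd=0
After 8 (back): cur=HOME back=0 fwd=1
After 9 (forward): cur=F back=1 fwd=0
After 10 (visit(U)): cur=U back=2 fwd=0
After 11 (back): cur=F back=1 fwd=1
After 12 (visit(E)): cur=E back=2 fwd=0

Answer: E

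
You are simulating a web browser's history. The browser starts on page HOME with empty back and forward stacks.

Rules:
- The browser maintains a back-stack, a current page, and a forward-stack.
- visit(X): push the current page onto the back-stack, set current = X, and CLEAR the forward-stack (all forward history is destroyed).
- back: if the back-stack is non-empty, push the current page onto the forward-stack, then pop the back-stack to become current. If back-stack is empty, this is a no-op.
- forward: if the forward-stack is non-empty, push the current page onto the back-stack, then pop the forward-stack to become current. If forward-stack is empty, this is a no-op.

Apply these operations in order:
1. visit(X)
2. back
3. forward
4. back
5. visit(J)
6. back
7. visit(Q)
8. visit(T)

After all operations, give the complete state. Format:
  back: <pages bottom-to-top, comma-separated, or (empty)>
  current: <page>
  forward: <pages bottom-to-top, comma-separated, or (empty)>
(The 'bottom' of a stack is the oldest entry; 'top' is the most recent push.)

After 1 (visit(X)): cur=X back=1 fwd=0
After 2 (back): cur=HOME back=0 fwd=1
After 3 (forward): cur=X back=1 fwd=0
After 4 (back): cur=HOME back=0 fwd=1
After 5 (visit(J)): cur=J back=1 fwd=0
After 6 (back): cur=HOME back=0 fwd=1
After 7 (visit(Q)): cur=Q back=1 fwd=0
After 8 (visit(T)): cur=T back=2 fwd=0

Answer: back: HOME,Q
current: T
forward: (empty)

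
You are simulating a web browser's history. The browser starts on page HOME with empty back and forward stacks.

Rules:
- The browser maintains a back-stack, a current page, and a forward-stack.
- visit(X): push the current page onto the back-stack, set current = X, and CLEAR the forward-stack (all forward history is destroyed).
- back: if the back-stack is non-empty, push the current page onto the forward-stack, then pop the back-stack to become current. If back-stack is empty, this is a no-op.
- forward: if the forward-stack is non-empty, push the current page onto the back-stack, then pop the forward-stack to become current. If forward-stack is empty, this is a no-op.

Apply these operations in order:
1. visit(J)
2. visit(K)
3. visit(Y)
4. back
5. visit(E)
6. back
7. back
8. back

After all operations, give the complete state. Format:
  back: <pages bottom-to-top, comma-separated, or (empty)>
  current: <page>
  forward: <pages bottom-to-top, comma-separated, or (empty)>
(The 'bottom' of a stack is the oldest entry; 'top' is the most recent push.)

Answer: back: (empty)
current: HOME
forward: E,K,J

Derivation:
After 1 (visit(J)): cur=J back=1 fwd=0
After 2 (visit(K)): cur=K back=2 fwd=0
After 3 (visit(Y)): cur=Y back=3 fwd=0
After 4 (back): cur=K back=2 fwd=1
After 5 (visit(E)): cur=E back=3 fwd=0
After 6 (back): cur=K back=2 fwd=1
After 7 (back): cur=J back=1 fwd=2
After 8 (back): cur=HOME back=0 fwd=3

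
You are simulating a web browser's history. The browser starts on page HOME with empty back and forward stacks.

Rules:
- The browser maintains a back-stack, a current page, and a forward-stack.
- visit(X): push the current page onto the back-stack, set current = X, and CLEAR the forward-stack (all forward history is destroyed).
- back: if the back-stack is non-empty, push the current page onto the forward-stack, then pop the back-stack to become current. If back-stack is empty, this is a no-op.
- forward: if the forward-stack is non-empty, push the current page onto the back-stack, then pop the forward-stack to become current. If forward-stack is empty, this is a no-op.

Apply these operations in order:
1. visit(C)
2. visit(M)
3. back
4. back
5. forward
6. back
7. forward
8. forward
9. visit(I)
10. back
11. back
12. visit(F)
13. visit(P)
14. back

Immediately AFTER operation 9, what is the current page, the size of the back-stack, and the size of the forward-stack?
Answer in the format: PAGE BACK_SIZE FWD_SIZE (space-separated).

After 1 (visit(C)): cur=C back=1 fwd=0
After 2 (visit(M)): cur=M back=2 fwd=0
After 3 (back): cur=C back=1 fwd=1
After 4 (back): cur=HOME back=0 fwd=2
After 5 (forward): cur=C back=1 fwd=1
After 6 (back): cur=HOME back=0 fwd=2
After 7 (forward): cur=C back=1 fwd=1
After 8 (forward): cur=M back=2 fwd=0
After 9 (visit(I)): cur=I back=3 fwd=0

I 3 0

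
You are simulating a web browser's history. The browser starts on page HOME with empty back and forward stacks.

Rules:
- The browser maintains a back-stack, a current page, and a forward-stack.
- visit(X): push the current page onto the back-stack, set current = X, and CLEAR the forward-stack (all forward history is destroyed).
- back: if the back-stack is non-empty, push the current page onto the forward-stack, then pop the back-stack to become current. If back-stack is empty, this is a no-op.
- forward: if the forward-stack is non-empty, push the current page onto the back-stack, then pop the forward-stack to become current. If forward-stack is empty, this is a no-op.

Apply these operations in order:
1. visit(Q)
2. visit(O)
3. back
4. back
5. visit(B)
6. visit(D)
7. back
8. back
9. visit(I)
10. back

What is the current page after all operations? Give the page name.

After 1 (visit(Q)): cur=Q back=1 fwd=0
After 2 (visit(O)): cur=O back=2 fwd=0
After 3 (back): cur=Q back=1 fwd=1
After 4 (back): cur=HOME back=0 fwd=2
After 5 (visit(B)): cur=B back=1 fwd=0
After 6 (visit(D)): cur=D back=2 fwd=0
After 7 (back): cur=B back=1 fwd=1
After 8 (back): cur=HOME back=0 fwd=2
After 9 (visit(I)): cur=I back=1 fwd=0
After 10 (back): cur=HOME back=0 fwd=1

Answer: HOME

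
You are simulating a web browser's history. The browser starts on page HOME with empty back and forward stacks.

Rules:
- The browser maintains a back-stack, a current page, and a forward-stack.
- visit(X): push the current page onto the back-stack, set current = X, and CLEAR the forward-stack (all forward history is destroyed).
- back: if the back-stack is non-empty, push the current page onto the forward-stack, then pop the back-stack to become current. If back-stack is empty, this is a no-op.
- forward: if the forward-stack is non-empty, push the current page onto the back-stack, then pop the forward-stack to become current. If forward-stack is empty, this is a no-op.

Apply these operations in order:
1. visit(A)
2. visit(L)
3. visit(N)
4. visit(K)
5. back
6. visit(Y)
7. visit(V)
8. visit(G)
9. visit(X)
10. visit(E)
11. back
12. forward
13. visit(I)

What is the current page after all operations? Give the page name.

Answer: I

Derivation:
After 1 (visit(A)): cur=A back=1 fwd=0
After 2 (visit(L)): cur=L back=2 fwd=0
After 3 (visit(N)): cur=N back=3 fwd=0
After 4 (visit(K)): cur=K back=4 fwd=0
After 5 (back): cur=N back=3 fwd=1
After 6 (visit(Y)): cur=Y back=4 fwd=0
After 7 (visit(V)): cur=V back=5 fwd=0
After 8 (visit(G)): cur=G back=6 fwd=0
After 9 (visit(X)): cur=X back=7 fwd=0
After 10 (visit(E)): cur=E back=8 fwd=0
After 11 (back): cur=X back=7 fwd=1
After 12 (forward): cur=E back=8 fwd=0
After 13 (visit(I)): cur=I back=9 fwd=0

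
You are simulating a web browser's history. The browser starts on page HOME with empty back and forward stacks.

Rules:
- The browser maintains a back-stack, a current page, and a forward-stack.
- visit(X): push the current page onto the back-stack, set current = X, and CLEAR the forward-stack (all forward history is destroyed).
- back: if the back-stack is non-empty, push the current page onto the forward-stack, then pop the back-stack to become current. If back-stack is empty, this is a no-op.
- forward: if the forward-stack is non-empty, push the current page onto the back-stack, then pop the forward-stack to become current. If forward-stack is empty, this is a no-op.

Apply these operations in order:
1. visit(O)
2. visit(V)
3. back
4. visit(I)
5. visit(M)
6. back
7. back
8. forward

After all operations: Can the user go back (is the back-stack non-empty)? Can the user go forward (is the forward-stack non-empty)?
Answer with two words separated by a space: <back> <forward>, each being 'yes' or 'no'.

Answer: yes yes

Derivation:
After 1 (visit(O)): cur=O back=1 fwd=0
After 2 (visit(V)): cur=V back=2 fwd=0
After 3 (back): cur=O back=1 fwd=1
After 4 (visit(I)): cur=I back=2 fwd=0
After 5 (visit(M)): cur=M back=3 fwd=0
After 6 (back): cur=I back=2 fwd=1
After 7 (back): cur=O back=1 fwd=2
After 8 (forward): cur=I back=2 fwd=1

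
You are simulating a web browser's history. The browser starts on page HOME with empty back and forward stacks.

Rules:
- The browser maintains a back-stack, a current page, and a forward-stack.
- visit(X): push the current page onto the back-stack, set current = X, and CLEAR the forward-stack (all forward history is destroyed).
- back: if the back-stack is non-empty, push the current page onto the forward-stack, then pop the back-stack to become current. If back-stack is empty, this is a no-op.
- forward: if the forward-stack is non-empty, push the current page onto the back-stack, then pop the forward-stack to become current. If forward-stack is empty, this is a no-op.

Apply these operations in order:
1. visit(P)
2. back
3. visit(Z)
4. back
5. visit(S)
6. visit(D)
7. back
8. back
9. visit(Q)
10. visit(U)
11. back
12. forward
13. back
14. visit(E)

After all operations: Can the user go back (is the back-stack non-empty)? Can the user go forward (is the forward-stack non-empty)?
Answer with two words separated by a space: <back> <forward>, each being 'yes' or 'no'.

After 1 (visit(P)): cur=P back=1 fwd=0
After 2 (back): cur=HOME back=0 fwd=1
After 3 (visit(Z)): cur=Z back=1 fwd=0
After 4 (back): cur=HOME back=0 fwd=1
After 5 (visit(S)): cur=S back=1 fwd=0
After 6 (visit(D)): cur=D back=2 fwd=0
After 7 (back): cur=S back=1 fwd=1
After 8 (back): cur=HOME back=0 fwd=2
After 9 (visit(Q)): cur=Q back=1 fwd=0
After 10 (visit(U)): cur=U back=2 fwd=0
After 11 (back): cur=Q back=1 fwd=1
After 12 (forward): cur=U back=2 fwd=0
After 13 (back): cur=Q back=1 fwd=1
After 14 (visit(E)): cur=E back=2 fwd=0

Answer: yes no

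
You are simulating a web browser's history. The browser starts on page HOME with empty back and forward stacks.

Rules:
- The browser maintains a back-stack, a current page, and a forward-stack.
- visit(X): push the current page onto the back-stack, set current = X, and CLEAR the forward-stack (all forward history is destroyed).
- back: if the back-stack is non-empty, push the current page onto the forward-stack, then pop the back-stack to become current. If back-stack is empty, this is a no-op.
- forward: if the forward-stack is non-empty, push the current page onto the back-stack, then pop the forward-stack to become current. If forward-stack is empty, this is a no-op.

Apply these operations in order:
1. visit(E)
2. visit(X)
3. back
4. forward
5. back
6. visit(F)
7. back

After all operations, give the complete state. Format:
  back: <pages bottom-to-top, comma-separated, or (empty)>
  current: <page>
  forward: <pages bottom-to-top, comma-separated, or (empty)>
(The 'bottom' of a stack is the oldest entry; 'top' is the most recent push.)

After 1 (visit(E)): cur=E back=1 fwd=0
After 2 (visit(X)): cur=X back=2 fwd=0
After 3 (back): cur=E back=1 fwd=1
After 4 (forward): cur=X back=2 fwd=0
After 5 (back): cur=E back=1 fwd=1
After 6 (visit(F)): cur=F back=2 fwd=0
After 7 (back): cur=E back=1 fwd=1

Answer: back: HOME
current: E
forward: F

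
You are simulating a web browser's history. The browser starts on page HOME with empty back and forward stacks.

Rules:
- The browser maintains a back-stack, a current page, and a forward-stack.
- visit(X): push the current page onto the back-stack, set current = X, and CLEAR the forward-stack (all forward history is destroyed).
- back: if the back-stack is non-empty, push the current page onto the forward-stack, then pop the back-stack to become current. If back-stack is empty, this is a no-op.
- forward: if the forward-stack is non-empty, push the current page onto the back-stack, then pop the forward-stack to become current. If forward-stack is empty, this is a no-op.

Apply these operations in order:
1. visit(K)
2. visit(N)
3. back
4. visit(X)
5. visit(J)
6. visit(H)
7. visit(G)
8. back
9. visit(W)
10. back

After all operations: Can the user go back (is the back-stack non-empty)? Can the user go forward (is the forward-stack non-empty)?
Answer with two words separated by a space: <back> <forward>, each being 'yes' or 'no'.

After 1 (visit(K)): cur=K back=1 fwd=0
After 2 (visit(N)): cur=N back=2 fwd=0
After 3 (back): cur=K back=1 fwd=1
After 4 (visit(X)): cur=X back=2 fwd=0
After 5 (visit(J)): cur=J back=3 fwd=0
After 6 (visit(H)): cur=H back=4 fwd=0
After 7 (visit(G)): cur=G back=5 fwd=0
After 8 (back): cur=H back=4 fwd=1
After 9 (visit(W)): cur=W back=5 fwd=0
After 10 (back): cur=H back=4 fwd=1

Answer: yes yes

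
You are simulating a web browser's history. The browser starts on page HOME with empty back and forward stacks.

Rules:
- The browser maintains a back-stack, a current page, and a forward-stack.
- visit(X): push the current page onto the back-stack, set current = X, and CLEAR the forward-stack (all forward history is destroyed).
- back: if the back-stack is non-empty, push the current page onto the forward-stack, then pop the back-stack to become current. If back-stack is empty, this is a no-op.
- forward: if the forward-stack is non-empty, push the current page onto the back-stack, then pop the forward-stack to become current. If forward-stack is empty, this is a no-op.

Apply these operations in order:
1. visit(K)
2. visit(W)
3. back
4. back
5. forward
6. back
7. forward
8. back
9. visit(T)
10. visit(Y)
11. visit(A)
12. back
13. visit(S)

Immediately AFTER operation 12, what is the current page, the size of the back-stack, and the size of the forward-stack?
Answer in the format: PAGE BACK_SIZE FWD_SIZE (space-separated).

After 1 (visit(K)): cur=K back=1 fwd=0
After 2 (visit(W)): cur=W back=2 fwd=0
After 3 (back): cur=K back=1 fwd=1
After 4 (back): cur=HOME back=0 fwd=2
After 5 (forward): cur=K back=1 fwd=1
After 6 (back): cur=HOME back=0 fwd=2
After 7 (forward): cur=K back=1 fwd=1
After 8 (back): cur=HOME back=0 fwd=2
After 9 (visit(T)): cur=T back=1 fwd=0
After 10 (visit(Y)): cur=Y back=2 fwd=0
After 11 (visit(A)): cur=A back=3 fwd=0
After 12 (back): cur=Y back=2 fwd=1

Y 2 1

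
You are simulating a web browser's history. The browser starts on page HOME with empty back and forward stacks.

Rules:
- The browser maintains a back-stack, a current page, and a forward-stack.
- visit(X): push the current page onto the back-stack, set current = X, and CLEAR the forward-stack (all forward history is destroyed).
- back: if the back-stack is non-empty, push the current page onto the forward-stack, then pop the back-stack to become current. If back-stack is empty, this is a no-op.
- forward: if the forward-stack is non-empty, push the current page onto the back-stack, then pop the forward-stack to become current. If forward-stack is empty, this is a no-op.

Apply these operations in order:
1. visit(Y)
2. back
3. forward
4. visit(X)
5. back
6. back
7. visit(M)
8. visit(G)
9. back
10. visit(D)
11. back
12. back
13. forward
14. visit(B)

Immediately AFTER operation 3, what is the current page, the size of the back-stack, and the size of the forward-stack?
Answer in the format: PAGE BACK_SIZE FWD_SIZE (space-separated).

After 1 (visit(Y)): cur=Y back=1 fwd=0
After 2 (back): cur=HOME back=0 fwd=1
After 3 (forward): cur=Y back=1 fwd=0

Y 1 0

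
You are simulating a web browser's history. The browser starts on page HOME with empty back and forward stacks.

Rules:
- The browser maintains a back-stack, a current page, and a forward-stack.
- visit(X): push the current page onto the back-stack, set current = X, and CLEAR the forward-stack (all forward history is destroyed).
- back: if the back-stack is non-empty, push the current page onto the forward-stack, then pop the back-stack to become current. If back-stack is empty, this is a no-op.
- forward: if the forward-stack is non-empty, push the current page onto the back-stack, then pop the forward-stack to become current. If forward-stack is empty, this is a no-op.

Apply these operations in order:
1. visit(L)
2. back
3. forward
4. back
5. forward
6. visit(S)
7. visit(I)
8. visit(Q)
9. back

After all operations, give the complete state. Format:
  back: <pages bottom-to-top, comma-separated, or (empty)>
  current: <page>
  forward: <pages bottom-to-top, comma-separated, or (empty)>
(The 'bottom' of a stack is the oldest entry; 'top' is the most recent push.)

After 1 (visit(L)): cur=L back=1 fwd=0
After 2 (back): cur=HOME back=0 fwd=1
After 3 (forward): cur=L back=1 fwd=0
After 4 (back): cur=HOME back=0 fwd=1
After 5 (forward): cur=L back=1 fwd=0
After 6 (visit(S)): cur=S back=2 fwd=0
After 7 (visit(I)): cur=I back=3 fwd=0
After 8 (visit(Q)): cur=Q back=4 fwd=0
After 9 (back): cur=I back=3 fwd=1

Answer: back: HOME,L,S
current: I
forward: Q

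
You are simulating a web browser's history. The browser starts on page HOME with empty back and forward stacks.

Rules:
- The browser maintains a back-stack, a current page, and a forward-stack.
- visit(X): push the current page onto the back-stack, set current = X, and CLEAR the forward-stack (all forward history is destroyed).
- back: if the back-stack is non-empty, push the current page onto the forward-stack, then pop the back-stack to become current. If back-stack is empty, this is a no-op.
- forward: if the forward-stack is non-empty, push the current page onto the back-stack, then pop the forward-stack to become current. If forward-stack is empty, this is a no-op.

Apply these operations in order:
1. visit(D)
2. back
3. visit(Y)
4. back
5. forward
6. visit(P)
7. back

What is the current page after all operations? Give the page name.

Answer: Y

Derivation:
After 1 (visit(D)): cur=D back=1 fwd=0
After 2 (back): cur=HOME back=0 fwd=1
After 3 (visit(Y)): cur=Y back=1 fwd=0
After 4 (back): cur=HOME back=0 fwd=1
After 5 (forward): cur=Y back=1 fwd=0
After 6 (visit(P)): cur=P back=2 fwd=0
After 7 (back): cur=Y back=1 fwd=1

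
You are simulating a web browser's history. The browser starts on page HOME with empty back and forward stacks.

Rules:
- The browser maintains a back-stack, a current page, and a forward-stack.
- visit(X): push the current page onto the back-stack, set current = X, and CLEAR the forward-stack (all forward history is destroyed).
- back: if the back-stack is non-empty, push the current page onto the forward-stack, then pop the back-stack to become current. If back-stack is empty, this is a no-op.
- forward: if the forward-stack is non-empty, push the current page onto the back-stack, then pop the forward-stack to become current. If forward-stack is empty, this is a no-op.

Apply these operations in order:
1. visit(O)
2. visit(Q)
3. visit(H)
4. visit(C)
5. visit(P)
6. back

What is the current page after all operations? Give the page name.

Answer: C

Derivation:
After 1 (visit(O)): cur=O back=1 fwd=0
After 2 (visit(Q)): cur=Q back=2 fwd=0
After 3 (visit(H)): cur=H back=3 fwd=0
After 4 (visit(C)): cur=C back=4 fwd=0
After 5 (visit(P)): cur=P back=5 fwd=0
After 6 (back): cur=C back=4 fwd=1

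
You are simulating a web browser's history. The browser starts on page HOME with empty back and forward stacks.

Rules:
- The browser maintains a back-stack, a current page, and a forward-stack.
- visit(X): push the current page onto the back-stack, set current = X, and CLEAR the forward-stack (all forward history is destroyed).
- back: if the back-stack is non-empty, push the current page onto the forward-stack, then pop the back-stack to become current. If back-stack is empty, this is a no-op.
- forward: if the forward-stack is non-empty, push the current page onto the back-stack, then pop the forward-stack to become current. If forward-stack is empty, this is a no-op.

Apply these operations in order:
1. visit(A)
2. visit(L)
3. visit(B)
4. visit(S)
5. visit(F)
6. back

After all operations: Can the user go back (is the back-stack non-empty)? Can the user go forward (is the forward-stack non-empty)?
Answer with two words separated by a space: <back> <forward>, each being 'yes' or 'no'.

Answer: yes yes

Derivation:
After 1 (visit(A)): cur=A back=1 fwd=0
After 2 (visit(L)): cur=L back=2 fwd=0
After 3 (visit(B)): cur=B back=3 fwd=0
After 4 (visit(S)): cur=S back=4 fwd=0
After 5 (visit(F)): cur=F back=5 fwd=0
After 6 (back): cur=S back=4 fwd=1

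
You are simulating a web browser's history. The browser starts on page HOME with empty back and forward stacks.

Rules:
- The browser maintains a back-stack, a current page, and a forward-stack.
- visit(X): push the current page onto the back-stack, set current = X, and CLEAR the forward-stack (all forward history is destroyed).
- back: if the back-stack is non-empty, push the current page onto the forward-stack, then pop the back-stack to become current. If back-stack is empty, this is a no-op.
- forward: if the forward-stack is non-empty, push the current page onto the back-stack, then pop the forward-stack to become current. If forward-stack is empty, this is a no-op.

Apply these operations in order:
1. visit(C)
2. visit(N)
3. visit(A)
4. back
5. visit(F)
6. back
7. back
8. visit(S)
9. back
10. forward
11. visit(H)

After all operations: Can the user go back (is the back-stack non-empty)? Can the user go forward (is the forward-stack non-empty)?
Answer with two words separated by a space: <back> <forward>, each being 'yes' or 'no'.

After 1 (visit(C)): cur=C back=1 fwd=0
After 2 (visit(N)): cur=N back=2 fwd=0
After 3 (visit(A)): cur=A back=3 fwd=0
After 4 (back): cur=N back=2 fwd=1
After 5 (visit(F)): cur=F back=3 fwd=0
After 6 (back): cur=N back=2 fwd=1
After 7 (back): cur=C back=1 fwd=2
After 8 (visit(S)): cur=S back=2 fwd=0
After 9 (back): cur=C back=1 fwd=1
After 10 (forward): cur=S back=2 fwd=0
After 11 (visit(H)): cur=H back=3 fwd=0

Answer: yes no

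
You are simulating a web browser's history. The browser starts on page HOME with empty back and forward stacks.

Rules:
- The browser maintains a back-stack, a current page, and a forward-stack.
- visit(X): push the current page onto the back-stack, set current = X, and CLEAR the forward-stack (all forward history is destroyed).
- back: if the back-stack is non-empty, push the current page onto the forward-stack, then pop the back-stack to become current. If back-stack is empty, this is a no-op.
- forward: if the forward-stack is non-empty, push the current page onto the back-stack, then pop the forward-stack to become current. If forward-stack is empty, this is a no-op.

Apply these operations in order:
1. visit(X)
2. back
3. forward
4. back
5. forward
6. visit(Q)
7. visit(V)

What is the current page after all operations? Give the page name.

After 1 (visit(X)): cur=X back=1 fwd=0
After 2 (back): cur=HOME back=0 fwd=1
After 3 (forward): cur=X back=1 fwd=0
After 4 (back): cur=HOME back=0 fwd=1
After 5 (forward): cur=X back=1 fwd=0
After 6 (visit(Q)): cur=Q back=2 fwd=0
After 7 (visit(V)): cur=V back=3 fwd=0

Answer: V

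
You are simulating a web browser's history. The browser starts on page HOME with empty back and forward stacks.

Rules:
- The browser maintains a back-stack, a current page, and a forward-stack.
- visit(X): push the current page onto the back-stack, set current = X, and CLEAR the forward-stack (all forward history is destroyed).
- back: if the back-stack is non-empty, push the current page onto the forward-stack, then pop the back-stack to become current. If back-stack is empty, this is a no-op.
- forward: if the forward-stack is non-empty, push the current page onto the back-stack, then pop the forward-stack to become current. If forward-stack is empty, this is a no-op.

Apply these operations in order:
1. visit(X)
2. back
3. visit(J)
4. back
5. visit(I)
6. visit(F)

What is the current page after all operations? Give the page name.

Answer: F

Derivation:
After 1 (visit(X)): cur=X back=1 fwd=0
After 2 (back): cur=HOME back=0 fwd=1
After 3 (visit(J)): cur=J back=1 fwd=0
After 4 (back): cur=HOME back=0 fwd=1
After 5 (visit(I)): cur=I back=1 fwd=0
After 6 (visit(F)): cur=F back=2 fwd=0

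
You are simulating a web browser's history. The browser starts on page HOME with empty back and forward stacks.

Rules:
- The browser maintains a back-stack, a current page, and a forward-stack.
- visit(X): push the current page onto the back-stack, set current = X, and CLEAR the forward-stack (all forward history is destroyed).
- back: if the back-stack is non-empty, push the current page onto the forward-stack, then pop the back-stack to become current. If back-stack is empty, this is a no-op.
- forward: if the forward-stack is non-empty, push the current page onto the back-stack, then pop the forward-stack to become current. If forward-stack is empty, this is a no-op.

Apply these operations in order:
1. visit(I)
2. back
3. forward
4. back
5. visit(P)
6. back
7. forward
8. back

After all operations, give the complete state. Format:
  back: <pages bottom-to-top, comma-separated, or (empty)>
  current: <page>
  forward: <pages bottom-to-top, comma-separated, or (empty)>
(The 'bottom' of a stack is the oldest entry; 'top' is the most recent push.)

Answer: back: (empty)
current: HOME
forward: P

Derivation:
After 1 (visit(I)): cur=I back=1 fwd=0
After 2 (back): cur=HOME back=0 fwd=1
After 3 (forward): cur=I back=1 fwd=0
After 4 (back): cur=HOME back=0 fwd=1
After 5 (visit(P)): cur=P back=1 fwd=0
After 6 (back): cur=HOME back=0 fwd=1
After 7 (forward): cur=P back=1 fwd=0
After 8 (back): cur=HOME back=0 fwd=1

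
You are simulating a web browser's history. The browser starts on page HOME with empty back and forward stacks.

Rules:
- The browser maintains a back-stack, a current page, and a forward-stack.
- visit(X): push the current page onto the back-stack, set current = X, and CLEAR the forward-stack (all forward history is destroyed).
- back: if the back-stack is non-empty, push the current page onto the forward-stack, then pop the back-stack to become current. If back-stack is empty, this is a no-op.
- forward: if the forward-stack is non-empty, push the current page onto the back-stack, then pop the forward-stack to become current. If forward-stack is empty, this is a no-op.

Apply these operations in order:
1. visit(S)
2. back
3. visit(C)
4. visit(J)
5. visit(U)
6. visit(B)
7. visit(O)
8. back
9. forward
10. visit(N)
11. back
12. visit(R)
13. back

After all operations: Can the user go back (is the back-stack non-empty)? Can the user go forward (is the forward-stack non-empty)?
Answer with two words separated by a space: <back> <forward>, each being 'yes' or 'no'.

Answer: yes yes

Derivation:
After 1 (visit(S)): cur=S back=1 fwd=0
After 2 (back): cur=HOME back=0 fwd=1
After 3 (visit(C)): cur=C back=1 fwd=0
After 4 (visit(J)): cur=J back=2 fwd=0
After 5 (visit(U)): cur=U back=3 fwd=0
After 6 (visit(B)): cur=B back=4 fwd=0
After 7 (visit(O)): cur=O back=5 fwd=0
After 8 (back): cur=B back=4 fwd=1
After 9 (forward): cur=O back=5 fwd=0
After 10 (visit(N)): cur=N back=6 fwd=0
After 11 (back): cur=O back=5 fwd=1
After 12 (visit(R)): cur=R back=6 fwd=0
After 13 (back): cur=O back=5 fwd=1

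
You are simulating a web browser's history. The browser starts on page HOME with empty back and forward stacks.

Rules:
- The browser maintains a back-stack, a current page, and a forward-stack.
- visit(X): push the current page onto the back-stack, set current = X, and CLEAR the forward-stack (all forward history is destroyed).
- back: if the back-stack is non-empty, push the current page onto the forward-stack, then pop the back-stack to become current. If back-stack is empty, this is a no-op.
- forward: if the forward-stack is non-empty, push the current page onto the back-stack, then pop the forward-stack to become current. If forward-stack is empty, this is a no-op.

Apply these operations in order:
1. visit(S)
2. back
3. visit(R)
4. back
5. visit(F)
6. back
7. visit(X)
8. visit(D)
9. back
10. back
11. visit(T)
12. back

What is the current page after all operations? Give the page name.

Answer: HOME

Derivation:
After 1 (visit(S)): cur=S back=1 fwd=0
After 2 (back): cur=HOME back=0 fwd=1
After 3 (visit(R)): cur=R back=1 fwd=0
After 4 (back): cur=HOME back=0 fwd=1
After 5 (visit(F)): cur=F back=1 fwd=0
After 6 (back): cur=HOME back=0 fwd=1
After 7 (visit(X)): cur=X back=1 fwd=0
After 8 (visit(D)): cur=D back=2 fwd=0
After 9 (back): cur=X back=1 fwd=1
After 10 (back): cur=HOME back=0 fwd=2
After 11 (visit(T)): cur=T back=1 fwd=0
After 12 (back): cur=HOME back=0 fwd=1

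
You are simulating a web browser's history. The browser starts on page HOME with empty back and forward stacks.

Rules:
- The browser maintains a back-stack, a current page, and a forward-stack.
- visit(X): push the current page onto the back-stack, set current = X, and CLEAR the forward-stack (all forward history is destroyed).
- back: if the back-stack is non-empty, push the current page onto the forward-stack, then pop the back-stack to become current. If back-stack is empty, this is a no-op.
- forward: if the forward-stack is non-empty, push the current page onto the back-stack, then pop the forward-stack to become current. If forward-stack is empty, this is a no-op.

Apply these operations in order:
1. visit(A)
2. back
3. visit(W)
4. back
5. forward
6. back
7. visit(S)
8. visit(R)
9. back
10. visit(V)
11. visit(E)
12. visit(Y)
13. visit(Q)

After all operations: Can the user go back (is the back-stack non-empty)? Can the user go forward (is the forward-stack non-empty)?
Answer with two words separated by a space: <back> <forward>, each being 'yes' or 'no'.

Answer: yes no

Derivation:
After 1 (visit(A)): cur=A back=1 fwd=0
After 2 (back): cur=HOME back=0 fwd=1
After 3 (visit(W)): cur=W back=1 fwd=0
After 4 (back): cur=HOME back=0 fwd=1
After 5 (forward): cur=W back=1 fwd=0
After 6 (back): cur=HOME back=0 fwd=1
After 7 (visit(S)): cur=S back=1 fwd=0
After 8 (visit(R)): cur=R back=2 fwd=0
After 9 (back): cur=S back=1 fwd=1
After 10 (visit(V)): cur=V back=2 fwd=0
After 11 (visit(E)): cur=E back=3 fwd=0
After 12 (visit(Y)): cur=Y back=4 fwd=0
After 13 (visit(Q)): cur=Q back=5 fwd=0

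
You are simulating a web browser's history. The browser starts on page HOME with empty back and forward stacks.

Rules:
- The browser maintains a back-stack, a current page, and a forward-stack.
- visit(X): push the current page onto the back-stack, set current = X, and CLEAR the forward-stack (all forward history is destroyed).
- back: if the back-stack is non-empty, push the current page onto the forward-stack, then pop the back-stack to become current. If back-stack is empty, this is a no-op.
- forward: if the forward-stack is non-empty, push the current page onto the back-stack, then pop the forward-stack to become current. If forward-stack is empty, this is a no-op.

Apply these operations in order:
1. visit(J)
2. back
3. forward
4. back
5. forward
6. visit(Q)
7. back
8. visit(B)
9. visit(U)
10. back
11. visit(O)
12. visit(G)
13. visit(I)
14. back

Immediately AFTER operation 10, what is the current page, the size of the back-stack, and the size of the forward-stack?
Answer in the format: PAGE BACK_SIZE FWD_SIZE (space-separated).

After 1 (visit(J)): cur=J back=1 fwd=0
After 2 (back): cur=HOME back=0 fwd=1
After 3 (forward): cur=J back=1 fwd=0
After 4 (back): cur=HOME back=0 fwd=1
After 5 (forward): cur=J back=1 fwd=0
After 6 (visit(Q)): cur=Q back=2 fwd=0
After 7 (back): cur=J back=1 fwd=1
After 8 (visit(B)): cur=B back=2 fwd=0
After 9 (visit(U)): cur=U back=3 fwd=0
After 10 (back): cur=B back=2 fwd=1

B 2 1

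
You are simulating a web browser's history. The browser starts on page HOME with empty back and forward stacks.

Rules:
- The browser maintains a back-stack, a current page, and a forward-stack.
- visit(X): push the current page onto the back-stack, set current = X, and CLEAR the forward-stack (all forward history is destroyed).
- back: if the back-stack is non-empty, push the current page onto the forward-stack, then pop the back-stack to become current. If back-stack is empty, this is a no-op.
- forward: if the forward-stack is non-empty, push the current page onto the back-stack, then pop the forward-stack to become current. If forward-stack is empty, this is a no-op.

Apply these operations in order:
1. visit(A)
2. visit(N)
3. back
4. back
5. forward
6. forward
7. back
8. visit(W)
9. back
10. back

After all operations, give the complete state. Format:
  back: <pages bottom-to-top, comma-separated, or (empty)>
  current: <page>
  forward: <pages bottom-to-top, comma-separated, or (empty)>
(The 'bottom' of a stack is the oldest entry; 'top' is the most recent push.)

After 1 (visit(A)): cur=A back=1 fwd=0
After 2 (visit(N)): cur=N back=2 fwd=0
After 3 (back): cur=A back=1 fwd=1
After 4 (back): cur=HOME back=0 fwd=2
After 5 (forward): cur=A back=1 fwd=1
After 6 (forward): cur=N back=2 fwd=0
After 7 (back): cur=A back=1 fwd=1
After 8 (visit(W)): cur=W back=2 fwd=0
After 9 (back): cur=A back=1 fwd=1
After 10 (back): cur=HOME back=0 fwd=2

Answer: back: (empty)
current: HOME
forward: W,A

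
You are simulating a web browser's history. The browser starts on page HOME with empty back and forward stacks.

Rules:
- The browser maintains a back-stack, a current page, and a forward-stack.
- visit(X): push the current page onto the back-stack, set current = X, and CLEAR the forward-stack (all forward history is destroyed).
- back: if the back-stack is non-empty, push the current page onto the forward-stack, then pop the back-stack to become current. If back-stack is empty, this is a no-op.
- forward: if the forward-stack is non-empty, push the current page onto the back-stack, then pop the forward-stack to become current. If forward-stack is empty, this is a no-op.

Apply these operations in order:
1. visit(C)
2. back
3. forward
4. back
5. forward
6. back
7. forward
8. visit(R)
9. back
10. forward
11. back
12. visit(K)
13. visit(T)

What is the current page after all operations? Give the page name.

After 1 (visit(C)): cur=C back=1 fwd=0
After 2 (back): cur=HOME back=0 fwd=1
After 3 (forward): cur=C back=1 fwd=0
After 4 (back): cur=HOME back=0 fwd=1
After 5 (forward): cur=C back=1 fwd=0
After 6 (back): cur=HOME back=0 fwd=1
After 7 (forward): cur=C back=1 fwd=0
After 8 (visit(R)): cur=R back=2 fwd=0
After 9 (back): cur=C back=1 fwd=1
After 10 (forward): cur=R back=2 fwd=0
After 11 (back): cur=C back=1 fwd=1
After 12 (visit(K)): cur=K back=2 fwd=0
After 13 (visit(T)): cur=T back=3 fwd=0

Answer: T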